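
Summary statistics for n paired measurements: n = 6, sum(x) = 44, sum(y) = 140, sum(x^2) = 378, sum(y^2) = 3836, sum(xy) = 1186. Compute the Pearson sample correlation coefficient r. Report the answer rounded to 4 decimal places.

0.8977

Numerator: nΣxy − (Σx)(Σy) = 6·1186 − (44)(140) = 956
Denominator: √[(nΣx²−(Σx)²)(nΣy²−(Σy)²)]
  nΣx²−(Σx)² = 6·378 − 1936 = 332;  nΣy²−(Σy)² = 6·3836 − 19600 = 3416
  √(332·3416) = √1134112 = 1064.9469
r = 956 / 1064.9469 = 0.8977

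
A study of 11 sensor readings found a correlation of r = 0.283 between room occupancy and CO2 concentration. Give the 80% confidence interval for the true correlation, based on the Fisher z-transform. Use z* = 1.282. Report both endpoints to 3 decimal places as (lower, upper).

Fisher z: z_r = atanh(r) = ½·ln((1+0.283)/(1−0.283)) = 0.290940
SE(z) = 1/√(n−3) = 1/√8 = 0.353553
80% ⇒ z* = 1.282; margin = 1.282·0.353553 = 0.453255
CI on z-scale: (-0.162315, 0.744195)
Back-transform: tanh(-0.162315) = -0.160904, tanh(0.744195) = 0.631673

(-0.161, 0.632)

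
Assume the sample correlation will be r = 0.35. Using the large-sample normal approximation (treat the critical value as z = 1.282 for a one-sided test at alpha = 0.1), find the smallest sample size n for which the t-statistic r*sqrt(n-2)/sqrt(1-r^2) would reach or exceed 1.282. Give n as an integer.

14

r√(n−2)/√(1−r²) ≥ 1.282  ⇔  n−2 ≥ (1.282)²·(1−r²)/r²
(1−r²)/r² = (1−0.1225)/0.1225 = 7.1633
n ≥ 2 + 1.643524·7.1633 = 2 + 11.7731 = 13.7731
⌈13.7731⌉ = 14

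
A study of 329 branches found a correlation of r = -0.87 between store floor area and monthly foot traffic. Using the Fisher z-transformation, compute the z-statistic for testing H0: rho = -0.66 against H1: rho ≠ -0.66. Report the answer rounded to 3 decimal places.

-9.755

Fisher z: atanh(-0.87) = -1.333080, atanh(-0.66) = -0.792814
z = (z_r − z_0)·√(n−3) = (-1.333080 − (-0.792814))·√326 = -0.540266 · 18.055470 = -9.755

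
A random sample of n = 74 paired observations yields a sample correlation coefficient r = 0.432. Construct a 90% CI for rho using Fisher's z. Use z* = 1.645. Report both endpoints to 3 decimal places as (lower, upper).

Fisher z: z_r = atanh(r) = ½·ln((1+0.432)/(1−0.432)) = 0.462353
SE(z) = 1/√(n−3) = 1/√71 = 0.118678
90% ⇒ z* = 1.645; margin = 1.645·0.118678 = 0.195225
CI on z-scale: (0.267128, 0.657578)
Back-transform: tanh(0.267128) = 0.260950, tanh(0.657578) = 0.576749

(0.261, 0.577)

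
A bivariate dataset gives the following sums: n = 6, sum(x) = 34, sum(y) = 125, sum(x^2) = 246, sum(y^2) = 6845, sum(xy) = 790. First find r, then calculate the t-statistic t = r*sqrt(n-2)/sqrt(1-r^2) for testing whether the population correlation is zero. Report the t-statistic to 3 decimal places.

0.349

S_xy = nΣxy − ΣxΣy = 6·790 − 34·125 = 4740 − 4250 = 490
S_xx = nΣx² − (Σx)² = 6·246 − 34² = 1476 − 1156 = 320
S_yy = nΣy² − (Σy)² = 6·6845 − 125² = 41070 − 15625 = 25445
r = S_xy / √(S_xx·S_yy) = 490 / √(320·25445) = 490 / √8142400 = 490 / 2853.4891 = 0.1717
t = r·√(n−2)/√(1−r²) = 0.1717·√4 / √(1−0.029481) = 0.343400 / 0.985149 = 0.349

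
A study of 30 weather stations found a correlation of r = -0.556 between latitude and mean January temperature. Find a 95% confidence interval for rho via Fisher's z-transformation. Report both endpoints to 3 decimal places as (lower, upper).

(-0.763, -0.245)

Fisher z: z_r = atanh(r) = ½·ln((1+(-0.556))/(1−(-0.556))) = -0.627025
SE(z) = 1/√(n−3) = 1/√27 = 0.192450
95% ⇒ z* = 1.960; margin = 1.960·0.192450 = 0.377202
CI on z-scale: (-1.004227, -0.249823)
Back-transform: tanh(-1.004227) = -0.763364, tanh(-0.249823) = -0.244752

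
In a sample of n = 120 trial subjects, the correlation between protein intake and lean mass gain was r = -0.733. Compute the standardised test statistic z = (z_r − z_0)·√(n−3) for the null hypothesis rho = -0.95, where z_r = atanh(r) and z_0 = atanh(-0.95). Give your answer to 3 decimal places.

9.698

Fisher z: atanh(-0.733) = -0.935180, atanh(-0.95) = -1.831781
z = (z_r − z_0)·√(n−3) = (-0.935180 − (-1.831781))·√117 = 0.896601 · 10.816654 = 9.698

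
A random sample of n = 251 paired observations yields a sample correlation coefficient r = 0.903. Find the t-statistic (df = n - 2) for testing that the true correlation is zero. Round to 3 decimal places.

t = r·√(n−2) / √(1−r²) with r = 0.903, n = 251
  = 0.903·√249 / √(1 − 0.815409)
  = 0.903·15.779734 / 0.429641
  = 14.249100 / 0.429641 = 33.165

33.165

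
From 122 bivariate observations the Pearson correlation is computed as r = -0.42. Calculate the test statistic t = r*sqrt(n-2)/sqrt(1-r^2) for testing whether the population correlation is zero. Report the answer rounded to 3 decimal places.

t = r·√(n−2) / √(1−r²) with r = -0.42, n = 122
  = -0.42·√120 / √(1 − 0.1764)
  = -0.42·10.954451 / 0.907524
  = -4.600869 / 0.907524 = -5.070

-5.070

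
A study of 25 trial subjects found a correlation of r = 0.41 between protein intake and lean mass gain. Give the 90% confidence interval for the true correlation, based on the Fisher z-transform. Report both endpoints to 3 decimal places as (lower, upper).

z_r = atanh(0.41) = 0.435611;  SE = 1/√(n−3) = 1/√22 = 0.213201
z-limits: 0.435611 ± 1.645·0.213201 = 0.435611 ± 0.350716 = [0.084895, 0.786327]
ρ-limits: (tanh 0.084895, tanh 0.786327) = (0.085, 0.656)

(0.085, 0.656)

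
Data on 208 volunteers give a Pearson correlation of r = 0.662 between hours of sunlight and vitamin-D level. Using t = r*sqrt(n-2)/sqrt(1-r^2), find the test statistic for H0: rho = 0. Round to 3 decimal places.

12.677

t = r·√(n−2) / √(1−r²) with r = 0.662, n = 208
  = 0.662·√206 / √(1 − 0.438244)
  = 0.662·14.352700 / 0.749504
  = 9.501487 / 0.749504 = 12.677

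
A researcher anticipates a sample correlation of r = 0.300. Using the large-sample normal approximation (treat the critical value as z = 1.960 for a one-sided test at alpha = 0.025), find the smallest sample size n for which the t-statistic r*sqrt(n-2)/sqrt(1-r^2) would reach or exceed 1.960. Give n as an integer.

41

Need r·√(n−2)/√(1−r²) ≥ 1.960
√(n−2) ≥ 1.960·√(1−0.090000) / 0.300 = 1.960·0.953939 / 0.300 = 6.2324
n−2 ≥ 38.8428  ⇒  n ≥ 40.8428
Smallest integer n = 41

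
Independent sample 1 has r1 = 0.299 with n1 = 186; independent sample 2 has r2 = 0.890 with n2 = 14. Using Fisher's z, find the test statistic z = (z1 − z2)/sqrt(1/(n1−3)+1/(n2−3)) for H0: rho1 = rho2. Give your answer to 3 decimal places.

-3.587

Fisher z-transforms: z1 = atanh(0.299) = 0.308421, z2 = atanh(0.890) = 1.421926; difference d = -1.113505
Var(d) = 1/183 + 1/11 = 0.0054645 + 0.0909091 = 0.0963736
z = d/√Var(d) = -1.113505 / √0.0963736 = -1.113505 / 0.310441 = -3.587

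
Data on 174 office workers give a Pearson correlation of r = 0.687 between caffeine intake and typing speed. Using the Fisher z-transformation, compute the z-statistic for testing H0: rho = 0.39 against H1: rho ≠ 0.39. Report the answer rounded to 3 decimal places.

z_r = atanh(0.687) = 0.842252,  z_0 = atanh(0.39) = 0.411800
SE = 1/√(n−3) = 1/√171 = 0.076472
z = (z_r − z_0)/SE = (0.842252 − 0.411800) / 0.076472 = 0.430452 / 0.076472 = 5.629

5.629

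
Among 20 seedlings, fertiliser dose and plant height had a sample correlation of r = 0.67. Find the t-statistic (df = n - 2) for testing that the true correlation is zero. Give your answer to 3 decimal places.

3.829

1 − r² = 1 − 0.4489 = 0.5511;  √(1−r²) = 0.742361
√(n−2) = √18 = 4.242641
t = r·√(n−2)/√(1−r²) = 0.67 · 4.242641 / 0.742361 = 3.829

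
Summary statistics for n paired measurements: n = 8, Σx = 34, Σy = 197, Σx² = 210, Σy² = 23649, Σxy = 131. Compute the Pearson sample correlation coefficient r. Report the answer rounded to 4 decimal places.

S_xy = nΣxy − ΣxΣy = 8·131 − 34·197 = 1048 − 6698 = -5650
S_xx = nΣx² − (Σx)² = 8·210 − 34² = 1680 − 1156 = 524
S_yy = nΣy² − (Σy)² = 8·23649 − 197² = 189192 − 38809 = 150383
r = S_xy / √(S_xx·S_yy) = -5650 / √(524·150383) = -5650 / √78800692 = -5650 / 8876.9754 = -0.6365

-0.6365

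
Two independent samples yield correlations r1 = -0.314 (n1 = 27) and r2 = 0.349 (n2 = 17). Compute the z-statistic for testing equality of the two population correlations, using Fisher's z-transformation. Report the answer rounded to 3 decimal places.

Fisher z-transforms: z1 = atanh(-0.314) = -0.324977, z2 = atanh(0.349) = 0.364305; difference d = -0.689282
Var(d) = 1/24 + 1/14 = 0.0416667 + 0.0714286 = 0.1130953
z = d/√Var(d) = -0.689282 / √0.1130953 = -0.689282 / 0.336296 = -2.050

-2.050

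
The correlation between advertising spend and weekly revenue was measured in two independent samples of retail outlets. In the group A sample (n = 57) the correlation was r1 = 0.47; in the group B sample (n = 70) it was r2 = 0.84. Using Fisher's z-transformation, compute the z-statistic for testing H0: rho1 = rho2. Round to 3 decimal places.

z1 = atanh(0.47) = 0.510070,  z2 = atanh(0.84) = 1.221174
SE = √(1/(n1−3) + 1/(n2−3)) = √(1/54 + 1/67) = √(0.0185185 + 0.0149254) = √0.0334439 = 0.182877
z = (z1 − z2)/SE = (0.510070 − 1.221174) / 0.182877 = -0.711104 / 0.182877 = -3.888

-3.888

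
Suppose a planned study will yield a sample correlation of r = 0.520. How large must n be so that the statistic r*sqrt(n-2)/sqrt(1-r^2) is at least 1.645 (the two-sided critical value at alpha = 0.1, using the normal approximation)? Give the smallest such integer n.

Need r·√(n−2)/√(1−r²) ≥ 1.645
√(n−2) ≥ 1.645·√(1−0.270400) / 0.520 = 1.645·0.854166 / 0.520 = 2.7021
n−2 ≥ 7.3013  ⇒  n ≥ 9.3013
Smallest integer n = 10

10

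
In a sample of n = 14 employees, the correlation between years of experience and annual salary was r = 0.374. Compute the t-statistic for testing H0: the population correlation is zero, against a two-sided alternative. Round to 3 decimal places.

t = r·√(n−2) / √(1−r²) with r = 0.374, n = 14
  = 0.374·√12 / √(1 − 0.139876)
  = 0.374·3.464102 / 0.927429
  = 1.295574 / 0.927429 = 1.397

1.397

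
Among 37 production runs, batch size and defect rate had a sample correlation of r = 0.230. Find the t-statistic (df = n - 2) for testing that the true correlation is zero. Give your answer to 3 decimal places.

1.398

t = r·√(n−2) / √(1−r²) with r = 0.230, n = 37
  = 0.230·√35 / √(1 − 0.052900)
  = 0.230·5.916080 / 0.973191
  = 1.360698 / 0.973191 = 1.398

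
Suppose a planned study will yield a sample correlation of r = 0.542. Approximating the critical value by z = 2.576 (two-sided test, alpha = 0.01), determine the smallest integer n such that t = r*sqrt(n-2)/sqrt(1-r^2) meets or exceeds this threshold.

Need r·√(n−2)/√(1−r²) ≥ 2.576
√(n−2) ≥ 2.576·√(1−0.293764) / 0.542 = 2.576·0.840378 / 0.542 = 3.9941
n−2 ≥ 15.9528  ⇒  n ≥ 17.9528
Smallest integer n = 18

18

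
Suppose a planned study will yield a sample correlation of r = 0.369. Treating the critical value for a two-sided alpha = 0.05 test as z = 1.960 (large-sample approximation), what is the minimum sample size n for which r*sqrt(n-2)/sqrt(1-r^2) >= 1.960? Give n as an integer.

r√(n−2)/√(1−r²) ≥ 1.960  ⇔  n−2 ≥ (1.960)²·(1−r²)/r²
(1−r²)/r² = (1−0.136161)/0.136161 = 6.3442
n ≥ 2 + 3.8416·6.3442 = 2 + 24.3719 = 26.3719
⌈26.3719⌉ = 27

27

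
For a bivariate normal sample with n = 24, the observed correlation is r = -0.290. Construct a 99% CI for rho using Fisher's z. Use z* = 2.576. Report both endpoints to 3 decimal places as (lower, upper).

z_r = atanh(-0.290) = -0.298566;  SE = 1/√(n−3) = 1/√21 = 0.218218
z-limits: -0.298566 ± 2.576·0.218218 = -0.298566 ± 0.562130 = [-0.860696, 0.263564]
ρ-limits: (tanh -0.860696, tanh 0.263564) = (-0.697, 0.258)

(-0.697, 0.258)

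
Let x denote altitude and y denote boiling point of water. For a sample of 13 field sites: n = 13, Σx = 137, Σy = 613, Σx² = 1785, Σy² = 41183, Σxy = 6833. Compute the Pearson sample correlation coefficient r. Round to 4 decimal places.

0.1822

S_xy = nΣxy − ΣxΣy = 13·6833 − 137·613 = 88829 − 83981 = 4848
S_xx = nΣx² − (Σx)² = 13·1785 − 137² = 23205 − 18769 = 4436
S_yy = nΣy² − (Σy)² = 13·41183 − 613² = 535379 − 375769 = 159610
r = S_xy / √(S_xx·S_yy) = 4848 / √(4436·159610) = 4848 / √708029960 = 4848 / 26608.8324 = 0.1822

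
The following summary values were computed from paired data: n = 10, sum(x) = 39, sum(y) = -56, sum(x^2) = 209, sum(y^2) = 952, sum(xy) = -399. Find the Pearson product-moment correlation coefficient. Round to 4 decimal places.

S_xy = nΣxy − ΣxΣy = 10·(-399) − 39·(-56) = -3990 − (-2184) = -1806
S_xx = nΣx² − (Σx)² = 10·209 − 39² = 2090 − 1521 = 569
S_yy = nΣy² − (Σy)² = 10·952 − (-56)² = 9520 − 3136 = 6384
r = S_xy / √(S_xx·S_yy) = -1806 / √(569·6384) = -1806 / √3632496 = -1806 / 1905.9108 = -0.9476

-0.9476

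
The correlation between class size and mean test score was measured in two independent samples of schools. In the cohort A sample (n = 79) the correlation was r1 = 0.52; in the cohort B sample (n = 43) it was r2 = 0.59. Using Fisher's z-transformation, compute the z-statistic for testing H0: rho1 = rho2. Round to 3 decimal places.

-0.519

z1 = atanh(0.52) = 0.576340,  z2 = atanh(0.59) = 0.677666
SE = √(1/(n1−3) + 1/(n2−3)) = √(1/76 + 1/40) = √(0.0131579 + 0.0250000) = √0.0381579 = 0.195340
z = (z1 − z2)/SE = (0.576340 − 0.677666) / 0.195340 = -0.101326 / 0.195340 = -0.519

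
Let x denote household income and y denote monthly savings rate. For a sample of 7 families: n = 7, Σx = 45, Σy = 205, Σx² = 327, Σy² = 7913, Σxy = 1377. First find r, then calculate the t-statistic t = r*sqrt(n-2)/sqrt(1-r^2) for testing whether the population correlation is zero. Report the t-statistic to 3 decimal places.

S_xy = nΣxy − ΣxΣy = 7·1377 − 45·205 = 9639 − 9225 = 414
S_xx = nΣx² − (Σx)² = 7·327 − 45² = 2289 − 2025 = 264
S_yy = nΣy² − (Σy)² = 7·7913 − 205² = 55391 − 42025 = 13366
r = S_xy / √(S_xx·S_yy) = 414 / √(264·13366) = 414 / √3528624 = 414 / 1878.4632 = 0.2204
t = r·√(n−2)/√(1−r²) = 0.2204·√5 / √(1−0.048576) = 0.492829 / 0.975410 = 0.505

0.505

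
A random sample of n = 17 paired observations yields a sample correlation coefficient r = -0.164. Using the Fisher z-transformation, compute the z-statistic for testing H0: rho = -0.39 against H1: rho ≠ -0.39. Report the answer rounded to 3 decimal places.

0.922

z_r = atanh(-0.164) = -0.165495,  z_0 = atanh(-0.39) = -0.411800
SE = 1/√(n−3) = 1/√14 = 0.267261
z = (z_r − z_0)/SE = (-0.165495 − (-0.411800)) / 0.267261 = 0.246305 / 0.267261 = 0.922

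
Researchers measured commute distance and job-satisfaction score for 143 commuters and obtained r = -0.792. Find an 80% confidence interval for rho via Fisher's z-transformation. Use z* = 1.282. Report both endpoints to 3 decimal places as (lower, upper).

(-0.829, -0.748)

z_r = atanh(-0.792) = -1.076775;  SE = 1/√(n−3) = 1/√140 = 0.084515
z-limits: -1.076775 ± 1.282·0.084515 = -1.076775 ± 0.108348 = [-1.185123, -0.968427]
ρ-limits: (tanh -1.185123, tanh -0.968427) = (-0.829, -0.748)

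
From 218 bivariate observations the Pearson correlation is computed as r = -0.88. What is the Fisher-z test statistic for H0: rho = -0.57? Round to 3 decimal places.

-10.678

Fisher z: atanh(-0.88) = -1.375768, atanh(-0.57) = -0.647523
z = (z_r − z_0)·√(n−3) = (-1.375768 − (-0.647523))·√215 = -0.728245 · 14.662878 = -10.678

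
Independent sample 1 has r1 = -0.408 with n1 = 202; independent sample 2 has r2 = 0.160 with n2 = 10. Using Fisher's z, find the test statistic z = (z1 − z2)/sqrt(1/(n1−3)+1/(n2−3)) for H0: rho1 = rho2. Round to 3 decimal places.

-1.546

Fisher z-transforms: z1 = atanh(-0.408) = -0.433209, z2 = atanh(0.160) = 0.161387; difference d = -0.594596
Var(d) = 1/199 + 1/7 = 0.0050251 + 0.1428571 = 0.1478822
z = d/√Var(d) = -0.594596 / √0.1478822 = -0.594596 / 0.384555 = -1.546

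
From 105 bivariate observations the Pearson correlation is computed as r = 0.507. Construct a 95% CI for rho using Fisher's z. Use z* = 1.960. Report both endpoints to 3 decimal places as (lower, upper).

Fisher z: z_r = atanh(r) = ½·ln((1+0.507)/(1−0.507)) = 0.558684
SE(z) = 1/√(n−3) = 1/√102 = 0.099015
95% ⇒ z* = 1.960; margin = 1.960·0.099015 = 0.194069
CI on z-scale: (0.364615, 0.752753)
Back-transform: tanh(0.364615) = 0.349273, tanh(0.752753) = 0.636788

(0.349, 0.637)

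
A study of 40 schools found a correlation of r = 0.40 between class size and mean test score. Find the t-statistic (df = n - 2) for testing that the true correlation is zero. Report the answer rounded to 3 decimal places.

2.690

1 − r² = 1 − 0.1600 = 0.8400;  √(1−r²) = 0.916515
√(n−2) = √38 = 6.164414
t = r·√(n−2)/√(1−r²) = 0.40 · 6.164414 / 0.916515 = 2.690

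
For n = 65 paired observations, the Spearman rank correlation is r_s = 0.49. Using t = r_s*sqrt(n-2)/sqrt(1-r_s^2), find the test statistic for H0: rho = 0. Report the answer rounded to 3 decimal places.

4.462

t = r_s·√(n−2) / √(1−r_s²) with r_s = 0.49, n = 65
  = 0.49·√63 / √(1 − 0.2401)
  = 0.49·7.937254 / 0.871722
  = 3.889254 / 0.871722 = 4.462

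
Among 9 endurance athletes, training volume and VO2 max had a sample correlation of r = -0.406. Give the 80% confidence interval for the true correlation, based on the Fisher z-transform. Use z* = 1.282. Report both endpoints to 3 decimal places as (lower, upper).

z_r = atanh(-0.406) = -0.430812;  SE = 1/√(n−3) = 1/√6 = 0.408248
z-limits: -0.430812 ± 1.282·0.408248 = -0.430812 ± 0.523374 = [-0.954186, 0.092562]
ρ-limits: (tanh -0.954186, tanh 0.092562) = (-0.742, 0.092)

(-0.742, 0.092)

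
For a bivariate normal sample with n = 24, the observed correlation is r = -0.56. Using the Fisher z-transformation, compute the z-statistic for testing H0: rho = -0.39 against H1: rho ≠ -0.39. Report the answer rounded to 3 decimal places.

-1.013

Fisher z: atanh(-0.56) = -0.632833, atanh(-0.39) = -0.411800
z = (z_r − z_0)·√(n−3) = (-0.632833 − (-0.411800))·√21 = -0.221033 · 4.582576 = -1.013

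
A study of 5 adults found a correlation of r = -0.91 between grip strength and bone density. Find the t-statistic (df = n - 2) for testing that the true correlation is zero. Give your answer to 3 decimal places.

1 − r² = 1 − 0.8281 = 0.1719;  √(1−r²) = 0.414608
√(n−2) = √3 = 1.732051
t = r·√(n−2)/√(1−r²) = -0.91 · 1.732051 / 0.414608 = -3.802

-3.802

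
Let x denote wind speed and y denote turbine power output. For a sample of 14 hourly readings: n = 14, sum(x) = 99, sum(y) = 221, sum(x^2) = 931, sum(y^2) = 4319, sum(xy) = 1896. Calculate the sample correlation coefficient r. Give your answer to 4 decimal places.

Numerator: nΣxy − (Σx)(Σy) = 14·1896 − (99)(221) = 4665
Denominator: √[(nΣx²−(Σx)²)(nΣy²−(Σy)²)]
  nΣx²−(Σx)² = 14·931 − 9801 = 3233;  nΣy²−(Σy)² = 14·4319 − 48841 = 11625
  √(3233·11625) = √37583625 = 6130.5485
r = 4665 / 6130.5485 = 0.7609

0.7609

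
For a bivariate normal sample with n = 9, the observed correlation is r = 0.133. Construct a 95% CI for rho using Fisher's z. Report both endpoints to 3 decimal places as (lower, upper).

Fisher z: z_r = atanh(r) = ½·ln((1+0.133)/(1−0.133)) = 0.133793
SE(z) = 1/√(n−3) = 1/√6 = 0.408248
95% ⇒ z* = 1.960; margin = 1.960·0.408248 = 0.800166
CI on z-scale: (-0.666373, 0.933959)
Back-transform: tanh(-0.666373) = -0.582589, tanh(0.933959) = 0.732434

(-0.583, 0.732)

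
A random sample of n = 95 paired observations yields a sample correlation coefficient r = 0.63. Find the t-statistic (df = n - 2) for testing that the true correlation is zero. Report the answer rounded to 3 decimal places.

t = r·√(n−2) / √(1−r²) with r = 0.63, n = 95
  = 0.63·√93 / √(1 − 0.3969)
  = 0.63·9.643651 / 0.776595
  = 6.075500 / 0.776595 = 7.823

7.823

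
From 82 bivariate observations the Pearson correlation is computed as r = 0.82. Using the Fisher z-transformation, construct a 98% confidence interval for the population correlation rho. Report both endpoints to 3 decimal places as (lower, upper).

z_r = atanh(0.82) = 1.156817;  SE = 1/√(n−3) = 1/√79 = 0.112509
z-limits: 1.156817 ± 2.326·0.112509 = 1.156817 ± 0.261696 = [0.895121, 1.418513]
ρ-limits: (tanh 0.895121, tanh 1.418513) = (0.714, 0.889)

(0.714, 0.889)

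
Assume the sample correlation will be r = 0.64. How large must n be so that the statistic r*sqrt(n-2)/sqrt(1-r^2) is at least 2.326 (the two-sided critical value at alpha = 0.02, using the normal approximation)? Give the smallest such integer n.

10

r√(n−2)/√(1−r²) ≥ 2.326  ⇔  n−2 ≥ (2.326)²·(1−r²)/r²
(1−r²)/r² = (1−0.4096)/0.4096 = 1.4414
n ≥ 2 + 5.410276·1.4414 = 2 + 7.7984 = 9.7984
⌈9.7984⌉ = 10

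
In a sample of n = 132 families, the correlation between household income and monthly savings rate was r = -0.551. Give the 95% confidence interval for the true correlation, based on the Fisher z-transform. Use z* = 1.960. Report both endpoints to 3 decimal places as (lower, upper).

(-0.660, -0.420)

z_r = atanh(-0.551) = -0.619816;  SE = 1/√(n−3) = 1/√129 = 0.088045
z-limits: -0.619816 ± 1.960·0.088045 = -0.619816 ± 0.172568 = [-0.792384, -0.447248]
ρ-limits: (tanh -0.792384, tanh -0.447248) = (-0.660, -0.420)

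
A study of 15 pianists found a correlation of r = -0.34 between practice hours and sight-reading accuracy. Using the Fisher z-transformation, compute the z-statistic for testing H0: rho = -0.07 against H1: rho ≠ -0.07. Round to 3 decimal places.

z_r = atanh(-0.34) = -0.354093,  z_0 = atanh(-0.07) = -0.070115
SE = 1/√(n−3) = 1/√12 = 0.288675
z = (z_r − z_0)/SE = (-0.354093 − (-0.070115)) / 0.288675 = -0.283978 / 0.288675 = -0.984

-0.984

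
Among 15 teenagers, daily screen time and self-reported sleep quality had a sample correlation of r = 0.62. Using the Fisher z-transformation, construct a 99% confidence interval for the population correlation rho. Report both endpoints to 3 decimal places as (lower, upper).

Fisher z: z_r = atanh(r) = ½·ln((1+0.62)/(1−0.62)) = 0.725005
SE(z) = 1/√(n−3) = 1/√12 = 0.288675
99% ⇒ z* = 2.576; margin = 2.576·0.288675 = 0.743627
CI on z-scale: (-0.018622, 1.468632)
Back-transform: tanh(-0.018622) = -0.018620, tanh(1.468632) = 0.899316

(-0.019, 0.899)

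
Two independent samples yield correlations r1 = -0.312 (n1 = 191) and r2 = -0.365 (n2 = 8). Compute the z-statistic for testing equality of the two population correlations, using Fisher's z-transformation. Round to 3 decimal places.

z1 = atanh(-0.312) = -0.322760,  z2 = atanh(-0.365) = -0.382642
SE = √(1/(n1−3) + 1/(n2−3)) = √(1/188 + 1/5) = √(0.0053191 + 0.2000000) = √0.2053191 = 0.453122
z = (z1 − z2)/SE = (-0.322760 − (-0.382642)) / 0.453122 = 0.059882 / 0.453122 = 0.132

0.132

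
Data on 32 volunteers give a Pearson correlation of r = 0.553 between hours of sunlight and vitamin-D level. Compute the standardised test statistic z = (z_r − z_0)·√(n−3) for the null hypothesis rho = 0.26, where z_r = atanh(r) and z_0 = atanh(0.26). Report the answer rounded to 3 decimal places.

1.920

z_r = atanh(0.553) = 0.622693,  z_0 = atanh(0.26) = 0.266108
SE = 1/√(n−3) = 1/√29 = 0.185695
z = (z_r − z_0)/SE = (0.622693 − 0.266108) / 0.185695 = 0.356585 / 0.185695 = 1.920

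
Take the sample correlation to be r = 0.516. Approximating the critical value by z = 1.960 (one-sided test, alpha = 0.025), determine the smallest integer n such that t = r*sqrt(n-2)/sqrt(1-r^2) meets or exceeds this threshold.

r√(n−2)/√(1−r²) ≥ 1.960  ⇔  n−2 ≥ (1.960)²·(1−r²)/r²
(1−r²)/r² = (1−0.266256)/0.266256 = 2.7558
n ≥ 2 + 3.8416·2.7558 = 2 + 10.5867 = 12.5867
⌈12.5867⌉ = 13

13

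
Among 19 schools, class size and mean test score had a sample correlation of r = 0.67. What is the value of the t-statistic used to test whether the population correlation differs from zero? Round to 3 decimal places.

t = r·√(n−2) / √(1−r²) with r = 0.67, n = 19
  = 0.67·√17 / √(1 − 0.4489)
  = 0.67·4.123106 / 0.742361
  = 2.762481 / 0.742361 = 3.721

3.721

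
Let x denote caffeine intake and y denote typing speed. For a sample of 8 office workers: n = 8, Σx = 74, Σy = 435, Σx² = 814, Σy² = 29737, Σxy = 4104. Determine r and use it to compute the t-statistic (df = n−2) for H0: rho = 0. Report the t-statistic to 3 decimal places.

Numerator: nΣxy − (Σx)(Σy) = 8·4104 − (74)(435) = 642
Denominator: √[(nΣx²−(Σx)²)(nΣy²−(Σy)²)]
  nΣx²−(Σx)² = 8·814 − 5476 = 1036;  nΣy²−(Σy)² = 8·29737 − 189225 = 48671
  √(1036·48671) = √50423156 = 7100.9264
r = 642 / 7100.9264 = 0.0904
t = r·√(n−2)/√(1−r²) = 0.0904·√6 / √(1−0.008172) = 0.221434 / 0.995906 = 0.222

0.222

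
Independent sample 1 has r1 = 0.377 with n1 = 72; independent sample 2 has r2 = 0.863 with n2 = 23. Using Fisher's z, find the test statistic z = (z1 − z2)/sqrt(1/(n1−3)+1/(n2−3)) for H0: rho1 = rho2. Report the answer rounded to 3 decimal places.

Fisher z-transforms: z1 = atanh(0.377) = 0.396558, z2 = atanh(0.863) = 1.304981; difference d = -0.908423
Var(d) = 1/69 + 1/20 = 0.0144928 + 0.0500000 = 0.0644928
z = d/√Var(d) = -0.908423 / √0.0644928 = -0.908423 / 0.253954 = -3.577

-3.577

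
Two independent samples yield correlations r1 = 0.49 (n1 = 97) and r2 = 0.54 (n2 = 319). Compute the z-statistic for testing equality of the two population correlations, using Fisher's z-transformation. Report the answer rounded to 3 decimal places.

-0.580

z1 = atanh(0.49) = 0.536060,  z2 = atanh(0.54) = 0.604156
SE = √(1/(n1−3) + 1/(n2−3)) = √(1/94 + 1/316) = √(0.0106383 + 0.0031646) = √0.0138029 = 0.117486
z = (z1 − z2)/SE = (0.536060 − 0.604156) / 0.117486 = -0.068096 / 0.117486 = -0.580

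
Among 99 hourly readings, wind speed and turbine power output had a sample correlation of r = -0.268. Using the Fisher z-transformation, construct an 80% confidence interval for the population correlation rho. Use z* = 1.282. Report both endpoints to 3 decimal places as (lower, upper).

Fisher z: z_r = atanh(r) = ½·ln((1+(-0.268))/(1−(-0.268))) = -0.274708
SE(z) = 1/√(n−3) = 1/√96 = 0.102062
80% ⇒ z* = 1.282; margin = 1.282·0.102062 = 0.130843
CI on z-scale: (-0.405551, -0.143865)
Back-transform: tanh(-0.405551) = -0.384689, tanh(-0.143865) = -0.142881

(-0.385, -0.143)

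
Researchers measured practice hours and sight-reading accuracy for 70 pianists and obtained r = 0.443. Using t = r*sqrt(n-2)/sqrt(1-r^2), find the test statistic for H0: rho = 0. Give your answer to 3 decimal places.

1 − r² = 1 − 0.196249 = 0.803751;  √(1−r²) = 0.896522
√(n−2) = √68 = 8.246211
t = r·√(n−2)/√(1−r²) = 0.443 · 8.246211 / 0.896522 = 4.075

4.075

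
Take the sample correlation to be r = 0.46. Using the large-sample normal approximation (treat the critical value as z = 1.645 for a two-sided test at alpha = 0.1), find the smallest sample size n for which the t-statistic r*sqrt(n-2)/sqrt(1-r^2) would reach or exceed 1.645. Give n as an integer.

13

r√(n−2)/√(1−r²) ≥ 1.645  ⇔  n−2 ≥ (1.645)²·(1−r²)/r²
(1−r²)/r² = (1−0.2116)/0.2116 = 3.7259
n ≥ 2 + 2.706025·3.7259 = 2 + 10.0824 = 12.0824
⌈12.0824⌉ = 13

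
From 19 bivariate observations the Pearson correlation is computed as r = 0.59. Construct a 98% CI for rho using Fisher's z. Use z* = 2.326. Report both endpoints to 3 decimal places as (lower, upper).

(0.096, 0.851)

z_r = atanh(0.59) = 0.677666;  SE = 1/√(n−3) = 1/√16 = 0.250000
z-limits: 0.677666 ± 2.326·0.250000 = 0.677666 ± 0.581500 = [0.096166, 1.259166]
ρ-limits: (tanh 0.096166, tanh 1.259166) = (0.096, 0.851)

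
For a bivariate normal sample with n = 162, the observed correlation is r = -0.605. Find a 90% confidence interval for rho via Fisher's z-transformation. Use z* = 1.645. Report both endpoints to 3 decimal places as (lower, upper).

Fisher z: z_r = atanh(r) = ½·ln((1+(-0.605))/(1−(-0.605))) = -0.700997
SE(z) = 1/√(n−3) = 1/√159 = 0.079305
90% ⇒ z* = 1.645; margin = 1.645·0.079305 = 0.130457
CI on z-scale: (-0.831454, -0.570540)
Back-transform: tanh(-0.831454) = -0.681256, tanh(-0.570540) = -0.515756

(-0.681, -0.516)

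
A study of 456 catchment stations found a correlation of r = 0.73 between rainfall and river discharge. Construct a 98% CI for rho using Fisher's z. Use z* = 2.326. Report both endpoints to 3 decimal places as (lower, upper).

(0.675, 0.777)

z_r = atanh(0.73) = 0.928727;  SE = 1/√(n−3) = 1/√453 = 0.046984
z-limits: 0.928727 ± 2.326·0.046984 = 0.928727 ± 0.109285 = [0.819442, 1.038012]
ρ-limits: (tanh 0.819442, tanh 1.038012) = (0.675, 0.777)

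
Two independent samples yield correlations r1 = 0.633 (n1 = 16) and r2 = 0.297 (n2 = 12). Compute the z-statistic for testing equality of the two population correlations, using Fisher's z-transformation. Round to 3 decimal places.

z1 = atanh(0.633) = 0.746406,  z2 = atanh(0.297) = 0.306226
SE = √(1/(n1−3) + 1/(n2−3)) = √(1/13 + 1/9) = √(0.0769231 + 0.1111111) = √0.1880342 = 0.433629
z = (z1 − z2)/SE = (0.746406 − 0.306226) / 0.433629 = 0.440180 / 0.433629 = 1.015

1.015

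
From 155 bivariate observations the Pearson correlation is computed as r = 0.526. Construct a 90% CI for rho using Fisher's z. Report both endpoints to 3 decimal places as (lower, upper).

Fisher z: z_r = atanh(r) = ½·ln((1+0.526)/(1−0.526)) = 0.584599
SE(z) = 1/√(n−3) = 1/√152 = 0.081111
90% ⇒ z* = 1.645; margin = 1.645·0.081111 = 0.133428
CI on z-scale: (0.451171, 0.718027)
Back-transform: tanh(0.451171) = 0.422861, tanh(0.718027) = 0.615686

(0.423, 0.616)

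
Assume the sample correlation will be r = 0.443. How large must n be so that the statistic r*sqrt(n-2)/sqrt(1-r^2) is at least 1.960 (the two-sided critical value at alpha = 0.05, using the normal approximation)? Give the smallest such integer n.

Need r·√(n−2)/√(1−r²) ≥ 1.960
√(n−2) ≥ 1.960·√(1−0.196249) / 0.443 = 1.960·0.896522 / 0.443 = 3.9666
n−2 ≥ 15.7339  ⇒  n ≥ 17.7339
Smallest integer n = 18

18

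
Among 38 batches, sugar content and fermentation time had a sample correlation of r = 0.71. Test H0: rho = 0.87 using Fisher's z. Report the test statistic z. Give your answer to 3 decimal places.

-2.638

z_r = atanh(0.71) = 0.887184,  z_0 = atanh(0.87) = 1.333080
SE = 1/√(n−3) = 1/√35 = 0.169031
z = (z_r − z_0)/SE = (0.887184 − 1.333080) / 0.169031 = -0.445896 / 0.169031 = -2.638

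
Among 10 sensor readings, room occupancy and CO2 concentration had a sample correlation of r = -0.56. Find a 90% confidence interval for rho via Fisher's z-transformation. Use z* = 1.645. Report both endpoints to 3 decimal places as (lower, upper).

(-0.850, -0.011)

z_r = atanh(-0.56) = -0.632833;  SE = 1/√(n−3) = 1/√7 = 0.377964
z-limits: -0.632833 ± 1.645·0.377964 = -0.632833 ± 0.621751 = [-1.254584, -0.011082]
ρ-limits: (tanh -1.254584, tanh -0.011082) = (-0.850, -0.011)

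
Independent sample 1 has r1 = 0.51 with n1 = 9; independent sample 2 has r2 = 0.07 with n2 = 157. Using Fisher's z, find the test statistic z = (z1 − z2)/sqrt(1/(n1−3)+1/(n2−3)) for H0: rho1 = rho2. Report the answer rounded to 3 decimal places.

1.184

z1 = atanh(0.51) = 0.562730,  z2 = atanh(0.07) = 0.070115
SE = √(1/(n1−3) + 1/(n2−3)) = √(1/6 + 1/154) = √(0.1666667 + 0.0064935) = √0.1731602 = 0.416125
z = (z1 − z2)/SE = (0.562730 − 0.070115) / 0.416125 = 0.492615 / 0.416125 = 1.184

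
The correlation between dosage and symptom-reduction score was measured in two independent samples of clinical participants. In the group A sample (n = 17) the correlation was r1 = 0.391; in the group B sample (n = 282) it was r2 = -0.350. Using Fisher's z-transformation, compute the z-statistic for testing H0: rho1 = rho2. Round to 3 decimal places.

2.842

Fisher z-transforms: z1 = atanh(0.391) = 0.412980, z2 = atanh(-0.350) = -0.365444; difference d = 0.778424
Var(d) = 1/14 + 1/279 = 0.0714286 + 0.0035842 = 0.0750128
z = d/√Var(d) = 0.778424 / √0.0750128 = 0.778424 / 0.273885 = 2.842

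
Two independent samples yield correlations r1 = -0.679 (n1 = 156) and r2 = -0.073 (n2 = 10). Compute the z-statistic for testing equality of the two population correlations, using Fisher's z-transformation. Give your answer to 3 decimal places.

-1.951

z1 = atanh(-0.679) = -0.827256,  z2 = atanh(-0.073) = -0.073130
SE = √(1/(n1−3) + 1/(n2−3)) = √(1/153 + 1/7) = √(0.0065359 + 0.1428571) = √0.1493930 = 0.386514
z = (z1 − z2)/SE = (-0.827256 − (-0.073130)) / 0.386514 = -0.754126 / 0.386514 = -1.951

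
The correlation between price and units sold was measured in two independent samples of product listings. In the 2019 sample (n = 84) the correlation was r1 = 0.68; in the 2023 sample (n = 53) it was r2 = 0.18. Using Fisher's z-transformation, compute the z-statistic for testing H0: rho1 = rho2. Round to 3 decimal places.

z1 = atanh(0.68) = 0.829114,  z2 = atanh(0.18) = 0.181983
SE = √(1/(n1−3) + 1/(n2−3)) = √(1/81 + 1/50) = √(0.0123457 + 0.0200000) = √0.0323457 = 0.179849
z = (z1 − z2)/SE = (0.829114 − 0.181983) / 0.179849 = 0.647131 / 0.179849 = 3.598

3.598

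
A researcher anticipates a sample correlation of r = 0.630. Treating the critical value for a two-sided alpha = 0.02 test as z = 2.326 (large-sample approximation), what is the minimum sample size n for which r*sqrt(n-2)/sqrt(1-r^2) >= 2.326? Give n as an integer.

r√(n−2)/√(1−r²) ≥ 2.326  ⇔  n−2 ≥ (2.326)²·(1−r²)/r²
(1−r²)/r² = (1−0.396900)/0.396900 = 1.5195
n ≥ 2 + 5.410276·1.5195 = 2 + 8.2209 = 10.2209
⌈10.2209⌉ = 11

11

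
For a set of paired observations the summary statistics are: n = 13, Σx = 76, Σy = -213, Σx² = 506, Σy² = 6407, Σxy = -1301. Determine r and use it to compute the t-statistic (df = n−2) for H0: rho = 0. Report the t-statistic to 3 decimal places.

Numerator: nΣxy − (Σx)(Σy) = 13·(-1301) − (76)(-213) = -725
Denominator: √[(nΣx²−(Σx)²)(nΣy²−(Σy)²)]
  nΣx²−(Σx)² = 13·506 − 5776 = 802;  nΣy²−(Σy)² = 13·6407 − 45369 = 37922
  √(802·37922) = √30413444 = 5514.8385
r = -725 / 5514.8385 = -0.1315
t = r·√(n−2)/√(1−r²) = -0.1315·√11 / √(1−0.017292) = -0.436136 / 0.991316 = -0.440

-0.440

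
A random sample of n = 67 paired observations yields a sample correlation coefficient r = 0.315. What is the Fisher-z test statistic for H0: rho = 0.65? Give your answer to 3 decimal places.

-3.594

Fisher z: atanh(0.315) = 0.326087, atanh(0.65) = 0.775299
z = (z_r − z_0)·√(n−3) = (0.326087 − 0.775299)·√64 = -0.449212 · 8.000000 = -3.594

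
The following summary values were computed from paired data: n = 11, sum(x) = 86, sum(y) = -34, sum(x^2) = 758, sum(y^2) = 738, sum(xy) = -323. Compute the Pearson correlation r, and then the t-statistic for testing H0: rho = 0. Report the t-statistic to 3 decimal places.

Numerator: nΣxy − (Σx)(Σy) = 11·(-323) − (86)(-34) = -629
Denominator: √[(nΣx²−(Σx)²)(nΣy²−(Σy)²)]
  nΣx²−(Σx)² = 11·758 − 7396 = 942;  nΣy²−(Σy)² = 11·738 − 1156 = 6962
  √(942·6962) = √6558204 = 2560.8991
r = -629 / 2560.8991 = -0.2456
t = r·√(n−2)/√(1−r²) = -0.2456·√9 / √(1−0.060319) = -0.736800 / 0.969371 = -0.760

-0.760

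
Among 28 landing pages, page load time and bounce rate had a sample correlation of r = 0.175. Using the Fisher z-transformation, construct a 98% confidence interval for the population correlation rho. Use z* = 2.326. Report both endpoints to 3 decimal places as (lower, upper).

Fisher z: z_r = atanh(r) = ½·ln((1+0.175)/(1−0.175)) = 0.176820
SE(z) = 1/√(n−3) = 1/√25 = 0.200000
98% ⇒ z* = 2.326; margin = 2.326·0.200000 = 0.465200
CI on z-scale: (-0.288380, 0.642020)
Back-transform: tanh(-0.288380) = -0.280643, tanh(0.642020) = 0.566273

(-0.281, 0.566)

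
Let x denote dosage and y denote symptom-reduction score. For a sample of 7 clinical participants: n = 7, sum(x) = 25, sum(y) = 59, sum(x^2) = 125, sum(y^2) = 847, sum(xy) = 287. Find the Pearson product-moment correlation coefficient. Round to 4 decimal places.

S_xy = nΣxy − ΣxΣy = 7·287 − 25·59 = 2009 − 1475 = 534
S_xx = nΣx² − (Σx)² = 7·125 − 25² = 875 − 625 = 250
S_yy = nΣy² − (Σy)² = 7·847 − 59² = 5929 − 3481 = 2448
r = S_xy / √(S_xx·S_yy) = 534 / √(250·2448) = 534 / √612000 = 534 / 782.3043 = 0.6826

0.6826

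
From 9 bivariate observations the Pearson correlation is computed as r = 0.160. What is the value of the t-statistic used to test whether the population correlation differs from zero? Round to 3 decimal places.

0.429

1 − r² = 1 − 0.025600 = 0.974400;  √(1−r²) = 0.987117
√(n−2) = √7 = 2.645751
t = r·√(n−2)/√(1−r²) = 0.160 · 2.645751 / 0.987117 = 0.429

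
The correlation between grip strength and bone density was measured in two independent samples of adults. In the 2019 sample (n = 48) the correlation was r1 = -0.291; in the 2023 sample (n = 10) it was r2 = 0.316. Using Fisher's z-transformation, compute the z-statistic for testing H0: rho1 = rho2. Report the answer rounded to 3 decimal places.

z1 = atanh(-0.291) = -0.299658,  z2 = atanh(0.316) = 0.327197
SE = √(1/(n1−3) + 1/(n2−3)) = √(1/45 + 1/7) = √(0.0222222 + 0.1428571) = √0.1650793 = 0.406300
z = (z1 − z2)/SE = (-0.299658 − 0.327197) / 0.406300 = -0.626855 / 0.406300 = -1.543

-1.543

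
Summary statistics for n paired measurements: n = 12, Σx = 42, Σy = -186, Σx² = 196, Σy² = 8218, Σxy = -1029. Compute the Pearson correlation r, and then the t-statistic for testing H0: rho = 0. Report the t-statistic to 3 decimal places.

-3.472

Numerator: nΣxy − (Σx)(Σy) = 12·(-1029) − (42)(-186) = -4536
Denominator: √[(nΣx²−(Σx)²)(nΣy²−(Σy)²)]
  nΣx²−(Σx)² = 12·196 − 1764 = 588;  nΣy²−(Σy)² = 12·8218 − 34596 = 64020
  √(588·64020) = √37643760 = 6135.4511
r = -4536 / 6135.4511 = -0.7393
t = r·√(n−2)/√(1−r²) = -0.7393·√10 / √(1−0.546564) = -2.337872 / 0.673377 = -3.472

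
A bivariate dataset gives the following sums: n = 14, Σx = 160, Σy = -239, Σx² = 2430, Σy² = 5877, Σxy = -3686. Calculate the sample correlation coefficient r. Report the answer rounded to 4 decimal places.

-0.9182

S_xy = nΣxy − ΣxΣy = 14·(-3686) − 160·(-239) = -51604 − (-38240) = -13364
S_xx = nΣx² − (Σx)² = 14·2430 − 160² = 34020 − 25600 = 8420
S_yy = nΣy² − (Σy)² = 14·5877 − (-239)² = 82278 − 57121 = 25157
r = S_xy / √(S_xx·S_yy) = -13364 / √(8420·25157) = -13364 / √211821940 = -13364 / 14554.1039 = -0.9182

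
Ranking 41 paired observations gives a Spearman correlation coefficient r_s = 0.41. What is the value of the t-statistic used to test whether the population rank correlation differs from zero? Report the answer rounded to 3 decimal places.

t = r_s·√(n−2) / √(1−r_s²) with r_s = 0.41, n = 41
  = 0.41·√39 / √(1 − 0.1681)
  = 0.41·6.244998 / 0.912086
  = 2.560449 / 0.912086 = 2.807

2.807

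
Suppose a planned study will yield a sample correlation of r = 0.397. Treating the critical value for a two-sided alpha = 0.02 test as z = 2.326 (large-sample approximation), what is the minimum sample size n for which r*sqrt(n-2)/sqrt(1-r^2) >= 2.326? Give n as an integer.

31

Need r·√(n−2)/√(1−r²) ≥ 2.326
√(n−2) ≥ 2.326·√(1−0.157609) / 0.397 = 2.326·0.917819 / 0.397 = 5.3774
n−2 ≥ 28.9164  ⇒  n ≥ 30.9164
Smallest integer n = 31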